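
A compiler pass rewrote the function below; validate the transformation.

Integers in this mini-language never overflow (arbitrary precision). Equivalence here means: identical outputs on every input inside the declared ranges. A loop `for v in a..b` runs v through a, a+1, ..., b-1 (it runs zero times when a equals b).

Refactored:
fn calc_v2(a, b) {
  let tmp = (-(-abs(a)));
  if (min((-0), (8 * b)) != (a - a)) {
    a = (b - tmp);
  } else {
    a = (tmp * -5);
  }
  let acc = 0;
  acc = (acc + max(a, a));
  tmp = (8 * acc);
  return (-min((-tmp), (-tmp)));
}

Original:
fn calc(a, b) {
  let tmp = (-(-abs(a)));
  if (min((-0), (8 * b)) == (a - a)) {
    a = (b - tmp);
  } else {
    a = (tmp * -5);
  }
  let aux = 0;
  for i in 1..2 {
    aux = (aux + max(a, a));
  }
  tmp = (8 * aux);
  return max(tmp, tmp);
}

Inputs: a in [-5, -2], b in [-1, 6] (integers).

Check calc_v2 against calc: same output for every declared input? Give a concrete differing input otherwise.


Not equivalent: a=-5, b=-1 separates them (-200 vs -48).
calc: tmp = 5; (min((-0), (8 * b)) == (a - a)) -> false; a = -25; aux = 0; [i=1]; aux = -25; tmp = -200; return -200
calc_v2: tmp = 5; (min((-0), (8 * b)) != (a - a)) -> true; a = -6; acc = 0; acc = -6; tmp = -48; return -48
verdict: not equivalent; witness: a=-5, b=-1


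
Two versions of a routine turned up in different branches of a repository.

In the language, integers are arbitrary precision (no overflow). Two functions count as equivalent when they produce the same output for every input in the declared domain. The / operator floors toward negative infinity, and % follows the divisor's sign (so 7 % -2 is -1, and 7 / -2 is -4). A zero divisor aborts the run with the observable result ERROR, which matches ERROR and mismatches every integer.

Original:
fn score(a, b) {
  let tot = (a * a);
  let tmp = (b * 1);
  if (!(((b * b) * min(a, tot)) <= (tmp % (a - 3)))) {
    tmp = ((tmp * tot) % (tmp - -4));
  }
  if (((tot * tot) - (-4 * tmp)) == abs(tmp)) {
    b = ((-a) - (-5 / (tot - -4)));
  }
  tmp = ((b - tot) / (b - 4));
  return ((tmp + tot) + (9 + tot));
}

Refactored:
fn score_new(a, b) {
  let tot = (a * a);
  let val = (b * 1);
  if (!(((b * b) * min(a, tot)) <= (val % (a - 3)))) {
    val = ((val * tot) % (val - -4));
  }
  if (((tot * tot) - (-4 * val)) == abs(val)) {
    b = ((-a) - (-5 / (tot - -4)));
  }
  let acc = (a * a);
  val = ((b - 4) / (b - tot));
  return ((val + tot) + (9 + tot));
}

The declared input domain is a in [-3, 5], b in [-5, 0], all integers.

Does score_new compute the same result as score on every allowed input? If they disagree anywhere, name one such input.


The rewrite breaks on a=-3, b=-5, where the results are 28 and 27.
score: tot=9, then tmp=-5, then (!(((b * b) * min(a, tot)) <= (tmp % (a - 3)))) is false, then (((tot * tot) - (-4 * tmp)) == abs(tmp)) is false, then tmp=1, then returns 28
score_new: tot=9, then val=-5, then (!(((b * b) * min(a, tot)) <= (val % (a - 3)))) is false, then (((tot * tot) - (-4 * val)) == abs(val)) is false, then acc=9, then val=0, then returns 27
verdict: not equivalent; witness: a=-3, b=-5


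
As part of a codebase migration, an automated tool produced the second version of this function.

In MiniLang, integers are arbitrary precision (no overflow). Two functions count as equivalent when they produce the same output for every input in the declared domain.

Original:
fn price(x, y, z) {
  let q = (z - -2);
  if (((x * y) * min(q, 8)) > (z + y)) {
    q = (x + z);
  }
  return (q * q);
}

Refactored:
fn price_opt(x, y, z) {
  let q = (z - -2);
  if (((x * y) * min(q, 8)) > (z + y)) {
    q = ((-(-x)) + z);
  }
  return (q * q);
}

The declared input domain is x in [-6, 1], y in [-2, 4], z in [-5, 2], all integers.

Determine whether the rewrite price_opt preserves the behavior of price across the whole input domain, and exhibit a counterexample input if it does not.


Although same computation, different form, 448/448 inputs agree.
verdict: equivalent


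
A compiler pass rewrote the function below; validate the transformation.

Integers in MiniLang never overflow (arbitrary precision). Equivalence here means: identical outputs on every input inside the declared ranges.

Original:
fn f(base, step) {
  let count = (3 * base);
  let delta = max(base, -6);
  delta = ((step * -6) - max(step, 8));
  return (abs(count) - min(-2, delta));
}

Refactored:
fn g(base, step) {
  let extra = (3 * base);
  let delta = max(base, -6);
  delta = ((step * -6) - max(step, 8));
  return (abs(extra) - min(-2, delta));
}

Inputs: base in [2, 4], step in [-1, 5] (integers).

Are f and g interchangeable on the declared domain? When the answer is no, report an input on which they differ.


Reading the diff, among the changes: local variable names differ.
As a probe, take base=2, step=3: f runs count := 6 | delta := 2 | delta := -26 | result 32; g runs extra := 6 | delta := 2 | delta := -26 | result 32; both end at 32.
Across all 21 domain points the two functions coincide.
verdict: equivalent


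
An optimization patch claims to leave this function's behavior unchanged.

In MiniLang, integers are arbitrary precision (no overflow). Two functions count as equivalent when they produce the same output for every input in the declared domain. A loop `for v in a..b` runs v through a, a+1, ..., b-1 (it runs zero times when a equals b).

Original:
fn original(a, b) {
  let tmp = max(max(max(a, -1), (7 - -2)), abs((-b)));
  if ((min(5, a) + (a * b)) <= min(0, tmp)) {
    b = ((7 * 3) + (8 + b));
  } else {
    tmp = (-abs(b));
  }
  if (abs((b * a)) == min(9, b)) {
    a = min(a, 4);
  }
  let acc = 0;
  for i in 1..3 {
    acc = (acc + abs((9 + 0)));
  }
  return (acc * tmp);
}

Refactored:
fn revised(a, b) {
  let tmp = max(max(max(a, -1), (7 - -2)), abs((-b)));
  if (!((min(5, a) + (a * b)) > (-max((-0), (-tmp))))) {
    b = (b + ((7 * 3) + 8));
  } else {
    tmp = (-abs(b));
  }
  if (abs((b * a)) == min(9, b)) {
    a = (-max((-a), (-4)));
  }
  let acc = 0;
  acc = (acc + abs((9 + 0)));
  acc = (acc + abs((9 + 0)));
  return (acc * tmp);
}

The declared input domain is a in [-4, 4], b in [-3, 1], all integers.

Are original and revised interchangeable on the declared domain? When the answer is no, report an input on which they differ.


Equivalent — the differences include loop structure differs, plus min/max/abs usage differs, plus boolean connective usage differs, plus arithmetic usage differs, plus comparison usage differs, plus constant usage differs, plus local variable names differ, yet no declared input distinguishes the two.
Tracing a=-3, b=-3: original: tmp becomes 9; next ((min(5, a) + (a * b)) <= min(0, tmp)) evaluates to false; next tmp becomes -3; next (abs((b * a)) == min(9, b)) evaluates to false; next acc becomes 0; next at i=1:; next acc becomes 9; next at i=2:; next acc becomes 18; next final value -54 | revised: tmp becomes 9; next (!((min(5, a) + (a * b)) > (-max((-0), (-tmp))))) evaluates to false; next tmp becomes -3; next (abs((b * a)) == min(9, b)) evaluates to false; next acc becomes 0; next acc becomes 9; next acc becomes 18; next final value -54 — matching result -54.
Across all 45 domain points the two functions coincide.
verdict: equivalent


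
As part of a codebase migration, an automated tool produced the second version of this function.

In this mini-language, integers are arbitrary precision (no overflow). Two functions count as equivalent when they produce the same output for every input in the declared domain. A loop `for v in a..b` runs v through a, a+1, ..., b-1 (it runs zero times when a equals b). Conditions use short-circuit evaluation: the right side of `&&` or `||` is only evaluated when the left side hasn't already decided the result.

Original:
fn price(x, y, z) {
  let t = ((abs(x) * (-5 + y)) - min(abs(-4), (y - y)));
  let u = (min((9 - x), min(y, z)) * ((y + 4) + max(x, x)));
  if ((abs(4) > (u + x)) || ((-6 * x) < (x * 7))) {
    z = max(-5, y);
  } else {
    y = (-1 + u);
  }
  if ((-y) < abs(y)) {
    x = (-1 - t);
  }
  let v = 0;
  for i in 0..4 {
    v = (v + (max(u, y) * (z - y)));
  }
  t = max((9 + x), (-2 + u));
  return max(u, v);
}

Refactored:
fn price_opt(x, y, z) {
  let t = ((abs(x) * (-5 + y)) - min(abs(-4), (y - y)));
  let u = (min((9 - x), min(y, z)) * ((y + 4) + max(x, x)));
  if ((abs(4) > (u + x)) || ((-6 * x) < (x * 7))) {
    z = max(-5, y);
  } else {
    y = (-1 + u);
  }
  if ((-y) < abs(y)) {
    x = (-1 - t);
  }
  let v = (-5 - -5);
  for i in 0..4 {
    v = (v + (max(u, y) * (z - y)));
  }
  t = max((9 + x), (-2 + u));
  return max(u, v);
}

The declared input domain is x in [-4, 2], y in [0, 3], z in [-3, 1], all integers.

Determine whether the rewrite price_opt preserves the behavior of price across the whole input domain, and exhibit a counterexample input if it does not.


The two are interchangeable: constant usage differs; arithmetic usage differs, and every declared input agrees.
Tracing x=2, y=2, z=1: price: t=-6, then u=8, then ((abs(4) > (u + x)) || ((-6 * x) < (x * 7))) is true, then z=2, then ((-y) < abs(y)) is true, then x=5, then v=0, then (i=0), then v=0, then (i=1), then v=0, then (i=2), then v=0, then (i=3), then v=0, then t=14, then returns 8 | price_opt: t=-6, then u=8, then ((abs(4) > (u + x)) || ((-6 * x) < (x * 7))) is true, then z=2, then ((-y) < abs(y)) is true, then x=5, then v=0, then (i=0), then v=0, then (i=1), then v=0, then (i=2), then v=0, then (i=3), then v=0, then t=14, then returns 8 — matching result 8.
Every one of the 140 inputs gives matching results.
verdict: equivalent


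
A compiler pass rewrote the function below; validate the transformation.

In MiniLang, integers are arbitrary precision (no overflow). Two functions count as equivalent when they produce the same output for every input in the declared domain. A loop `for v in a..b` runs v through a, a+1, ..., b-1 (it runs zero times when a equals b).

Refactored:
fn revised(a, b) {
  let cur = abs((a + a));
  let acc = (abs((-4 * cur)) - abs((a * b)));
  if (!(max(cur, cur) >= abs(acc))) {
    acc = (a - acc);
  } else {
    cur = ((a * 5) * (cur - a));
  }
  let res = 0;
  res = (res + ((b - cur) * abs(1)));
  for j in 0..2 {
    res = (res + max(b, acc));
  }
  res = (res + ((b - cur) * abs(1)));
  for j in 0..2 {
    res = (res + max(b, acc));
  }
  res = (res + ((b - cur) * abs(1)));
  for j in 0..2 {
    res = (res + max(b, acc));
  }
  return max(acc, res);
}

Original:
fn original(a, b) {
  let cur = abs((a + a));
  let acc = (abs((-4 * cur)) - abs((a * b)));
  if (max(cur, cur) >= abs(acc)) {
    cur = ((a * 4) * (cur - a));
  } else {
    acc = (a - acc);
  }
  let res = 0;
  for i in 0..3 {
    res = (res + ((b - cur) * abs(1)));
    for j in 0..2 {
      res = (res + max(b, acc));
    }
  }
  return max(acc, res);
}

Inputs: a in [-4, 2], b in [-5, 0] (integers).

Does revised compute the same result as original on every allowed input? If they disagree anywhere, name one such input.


Equivalent. Although `4` became `5`, no input in the stated domain can expose it.
An exhaustive pass over the 42 declared inputs shows identical outputs.
One worked example (a=-1, b=-4) — original: cur becomes 2; next acc becomes 4; next (max(cur, cur) >= abs(acc)) evaluates to false; next acc becomes -5; next res becomes 0; next at i=0:; next res becomes -6; next at j=0:; next res becomes -10; next at j=1:; next res becomes -14; next at i=1:; next res becomes -20; next at j=0:; next res becomes -24; next at j=1:; next res becomes -28; next at i=2:; next res becomes -34; next at j=0:; next res becomes -38; next at j=1:; next res becomes -42; next final value -5; revised: cur becomes 2; next acc becomes 4; next (!(max(cur, cur) >= abs(acc))) evaluates to true; next acc becomes -5; next res becomes 0; next res becomes -6; next at j=0:; next res becomes -10; next at j=1:; next res becomes -14; next res becomes -20; next at j=0:; next res becomes -24; next at j=1:; next res becomes -28; next res becomes -34; next at j=0:; next res becomes -38; next at j=1:; next res becomes -42; next final value -5; agreement on -5.
verdict: equivalent


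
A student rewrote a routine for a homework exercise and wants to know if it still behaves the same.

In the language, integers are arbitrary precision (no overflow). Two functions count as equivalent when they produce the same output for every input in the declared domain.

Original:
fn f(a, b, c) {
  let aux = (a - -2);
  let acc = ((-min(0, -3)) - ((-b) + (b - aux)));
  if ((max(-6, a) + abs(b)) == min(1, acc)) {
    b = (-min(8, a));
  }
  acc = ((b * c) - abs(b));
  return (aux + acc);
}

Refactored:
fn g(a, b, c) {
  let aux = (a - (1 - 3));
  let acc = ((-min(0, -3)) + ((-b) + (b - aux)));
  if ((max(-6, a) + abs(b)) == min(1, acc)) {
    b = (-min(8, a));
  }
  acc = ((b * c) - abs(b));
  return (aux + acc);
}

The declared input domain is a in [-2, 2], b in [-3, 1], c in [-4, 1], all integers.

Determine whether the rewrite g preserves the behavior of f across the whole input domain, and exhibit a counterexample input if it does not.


Consider the input a=1, b=0, c=-4.
f: aux = 3; acc = 6; ((max(-6, a) + abs(b)) == min(1, acc)) -> true; b = -1; acc = 3; return 6
g: aux = 3; acc = 0; ((max(-6, a) + abs(b)) == min(1, acc)) -> false; acc = 0; return 3
6 and 3 differ, so these are not the same function on this domain.
verdict: not equivalent; witness: a=1, b=0, c=-4


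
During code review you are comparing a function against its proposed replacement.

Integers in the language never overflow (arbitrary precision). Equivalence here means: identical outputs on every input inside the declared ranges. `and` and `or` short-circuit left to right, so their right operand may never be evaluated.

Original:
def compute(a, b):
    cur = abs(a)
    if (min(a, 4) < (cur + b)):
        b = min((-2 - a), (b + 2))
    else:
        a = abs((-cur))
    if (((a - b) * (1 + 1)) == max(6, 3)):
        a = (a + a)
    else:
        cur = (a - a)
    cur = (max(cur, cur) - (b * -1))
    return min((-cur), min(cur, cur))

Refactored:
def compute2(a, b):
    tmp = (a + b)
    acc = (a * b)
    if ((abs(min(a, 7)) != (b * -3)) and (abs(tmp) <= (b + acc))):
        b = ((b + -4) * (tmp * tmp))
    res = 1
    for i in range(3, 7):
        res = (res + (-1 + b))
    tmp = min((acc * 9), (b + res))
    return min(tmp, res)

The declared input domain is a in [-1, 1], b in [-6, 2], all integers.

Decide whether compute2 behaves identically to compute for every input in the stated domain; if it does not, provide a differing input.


Take a=-1, b=-6.
compute: cur := 1 | (min(a, 4) < (cur + b)): false | a := 1 | (((a - b) * (1 + 1)) == max(6, 3)): false | cur := 0 | cur := -6 | result -6
compute2: tmp := -7 | acc := 6 | ((abs(min(a, 7)) != (b * -3)) and (abs(tmp) <= (b + acc))): false | res := 1 | iter i=3: | res := -6 | iter i=4: | res := -13 | iter i=5: | res := -20 | iter i=6: | res := -27 | tmp := -33 | result -33
-6 vs -33 — the two versions disagree here.
verdict: not equivalent; witness: a=-1, b=-6


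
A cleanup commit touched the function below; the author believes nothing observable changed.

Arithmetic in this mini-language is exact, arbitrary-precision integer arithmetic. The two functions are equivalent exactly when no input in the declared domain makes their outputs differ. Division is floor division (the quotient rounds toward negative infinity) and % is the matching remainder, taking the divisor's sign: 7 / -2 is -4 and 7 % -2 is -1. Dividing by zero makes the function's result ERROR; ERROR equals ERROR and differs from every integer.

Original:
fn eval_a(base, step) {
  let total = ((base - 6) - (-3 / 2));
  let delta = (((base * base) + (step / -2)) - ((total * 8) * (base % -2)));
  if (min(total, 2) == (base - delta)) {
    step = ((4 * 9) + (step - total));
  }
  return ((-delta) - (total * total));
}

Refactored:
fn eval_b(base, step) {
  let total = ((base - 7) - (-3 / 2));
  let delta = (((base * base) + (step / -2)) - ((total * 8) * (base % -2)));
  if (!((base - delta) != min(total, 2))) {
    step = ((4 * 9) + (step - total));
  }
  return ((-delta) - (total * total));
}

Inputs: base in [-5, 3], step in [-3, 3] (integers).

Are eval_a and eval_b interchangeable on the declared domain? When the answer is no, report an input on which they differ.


Take base=-5, step=-3.
eval_a: total=-9, then delta=-46, then (min(total, 2) == (base - delta)) is false, then returns -35
eval_b: total=-10, then delta=-54, then (!((base - delta) != min(total, 2))) is false, then returns -46
-35 != -46, so the rewrite changes behavior.
verdict: not equivalent; witness: base=-5, step=-3


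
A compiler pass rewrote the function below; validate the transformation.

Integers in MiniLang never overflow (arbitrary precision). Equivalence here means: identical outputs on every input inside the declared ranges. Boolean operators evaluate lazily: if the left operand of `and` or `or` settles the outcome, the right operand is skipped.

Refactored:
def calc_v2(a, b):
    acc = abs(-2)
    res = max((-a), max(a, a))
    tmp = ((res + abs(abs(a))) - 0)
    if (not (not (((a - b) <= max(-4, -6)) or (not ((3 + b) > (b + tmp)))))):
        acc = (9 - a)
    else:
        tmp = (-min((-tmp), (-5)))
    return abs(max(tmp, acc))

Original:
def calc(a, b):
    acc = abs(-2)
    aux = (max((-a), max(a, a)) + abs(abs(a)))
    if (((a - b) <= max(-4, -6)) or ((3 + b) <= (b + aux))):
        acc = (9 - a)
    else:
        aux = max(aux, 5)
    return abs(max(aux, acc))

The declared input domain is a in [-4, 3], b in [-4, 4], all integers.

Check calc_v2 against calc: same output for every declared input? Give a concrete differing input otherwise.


Differences: arithmetic usage differs; and comparison usage differs; and constant usage differs; and min/max/abs usage differs; and boolean connective usage differs; and local variable names differ; and statement counts differ — yet all 72 inputs agree.
verdict: equivalent


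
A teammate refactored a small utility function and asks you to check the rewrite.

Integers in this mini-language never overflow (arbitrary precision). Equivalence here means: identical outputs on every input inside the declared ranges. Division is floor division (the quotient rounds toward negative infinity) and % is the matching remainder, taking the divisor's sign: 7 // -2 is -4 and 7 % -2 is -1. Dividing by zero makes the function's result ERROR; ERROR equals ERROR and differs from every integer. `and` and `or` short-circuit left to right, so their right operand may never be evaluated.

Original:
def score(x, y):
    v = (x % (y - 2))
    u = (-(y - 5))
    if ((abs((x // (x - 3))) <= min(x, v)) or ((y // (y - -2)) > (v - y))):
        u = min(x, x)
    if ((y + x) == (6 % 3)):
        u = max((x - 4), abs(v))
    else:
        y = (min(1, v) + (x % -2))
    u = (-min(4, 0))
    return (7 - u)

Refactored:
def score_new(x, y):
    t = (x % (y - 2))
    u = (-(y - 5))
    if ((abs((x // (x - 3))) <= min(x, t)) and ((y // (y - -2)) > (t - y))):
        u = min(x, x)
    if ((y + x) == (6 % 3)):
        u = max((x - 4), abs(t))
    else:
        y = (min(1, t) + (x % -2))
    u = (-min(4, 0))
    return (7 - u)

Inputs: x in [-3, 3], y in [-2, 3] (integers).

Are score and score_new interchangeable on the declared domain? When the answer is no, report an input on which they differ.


Run the pair on x=-3, y=-2.
score: v := -3 | u := 7 | divide-by-zero, output ERROR
score_new: t := -3 | u := 7 | ((abs((x // (x - 3))) <= min(x, t)) and ((y // (y - -2)) > (t - y))): false | ((y + x) == (6 % 3)): false | y := -4 | u := 0 | result 7
ERROR vs 7 — the two versions disagree here.
verdict: not equivalent; witness: x=-3, y=-2


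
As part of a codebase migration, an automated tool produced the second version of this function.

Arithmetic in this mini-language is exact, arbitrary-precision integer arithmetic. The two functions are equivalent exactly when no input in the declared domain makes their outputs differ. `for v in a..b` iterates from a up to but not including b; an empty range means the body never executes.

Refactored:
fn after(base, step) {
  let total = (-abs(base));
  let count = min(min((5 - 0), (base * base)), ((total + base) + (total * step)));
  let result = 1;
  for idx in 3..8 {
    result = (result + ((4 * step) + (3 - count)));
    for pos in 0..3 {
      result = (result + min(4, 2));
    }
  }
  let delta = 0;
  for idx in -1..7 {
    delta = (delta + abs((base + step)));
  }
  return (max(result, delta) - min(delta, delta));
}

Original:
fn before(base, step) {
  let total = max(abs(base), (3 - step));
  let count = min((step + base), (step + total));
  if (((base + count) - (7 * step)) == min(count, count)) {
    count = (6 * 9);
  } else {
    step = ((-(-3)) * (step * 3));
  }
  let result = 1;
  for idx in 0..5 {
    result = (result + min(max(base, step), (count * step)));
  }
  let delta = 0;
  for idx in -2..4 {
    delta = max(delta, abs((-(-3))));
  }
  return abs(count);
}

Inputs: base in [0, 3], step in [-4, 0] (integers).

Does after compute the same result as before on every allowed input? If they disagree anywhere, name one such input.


Consider the input base=0, step=-4.
before: total=7, then count=-4, then (((base + count) - (7 * step)) == min(count, count)) is false, then step=-36, then result=1, then (idx=0), then result=1, then (idx=1), then result=1, then (idx=2), then result=1, then (idx=3), then result=1, then (idx=4), then result=1, then delta=0, then (idx=-2), then delta=3, then (idx=-1), then delta=3, then (idx=0), then delta=3, then (idx=1), then delta=3, then (idx=2), then delta=3, then (idx=3), then delta=3, then returns 4
after: total=0, then count=0, then result=1, then (idx=3), then result=-12, then (pos=0), then result=-10, then (pos=1), then result=-8, then (pos=2), then result=-6, then (idx=4), then result=-19, then (pos=0), then result=-17, then (pos=1), then result=-15, then (pos=2), then result=-13, then (idx=5), then result=-26, then (pos=0), then result=-24, then (pos=1), then result=-22, then (pos=2), then result=-20, then (idx=6), then result=-33, then (pos=0), then result=-31, then (pos=1), then result=-29, then (pos=2), then result=-27, then (idx=7), then result=-40, then (pos=0), then result=-38, then (pos=1), then result=-36, then (pos=2), then result=-34, then delta=0, then (idx=-1), then delta=4, then (idx=0), then delta=8, then (idx=1), then delta=12, then (idx=2), then delta=16, then (idx=3), then delta=20, then (idx=4), then delta=24, then (idx=5), then delta=28, then (idx=6), then delta=32, then returns 0
4 vs 0 — the two versions disagree here.
verdict: not equivalent; witness: base=0, step=-4


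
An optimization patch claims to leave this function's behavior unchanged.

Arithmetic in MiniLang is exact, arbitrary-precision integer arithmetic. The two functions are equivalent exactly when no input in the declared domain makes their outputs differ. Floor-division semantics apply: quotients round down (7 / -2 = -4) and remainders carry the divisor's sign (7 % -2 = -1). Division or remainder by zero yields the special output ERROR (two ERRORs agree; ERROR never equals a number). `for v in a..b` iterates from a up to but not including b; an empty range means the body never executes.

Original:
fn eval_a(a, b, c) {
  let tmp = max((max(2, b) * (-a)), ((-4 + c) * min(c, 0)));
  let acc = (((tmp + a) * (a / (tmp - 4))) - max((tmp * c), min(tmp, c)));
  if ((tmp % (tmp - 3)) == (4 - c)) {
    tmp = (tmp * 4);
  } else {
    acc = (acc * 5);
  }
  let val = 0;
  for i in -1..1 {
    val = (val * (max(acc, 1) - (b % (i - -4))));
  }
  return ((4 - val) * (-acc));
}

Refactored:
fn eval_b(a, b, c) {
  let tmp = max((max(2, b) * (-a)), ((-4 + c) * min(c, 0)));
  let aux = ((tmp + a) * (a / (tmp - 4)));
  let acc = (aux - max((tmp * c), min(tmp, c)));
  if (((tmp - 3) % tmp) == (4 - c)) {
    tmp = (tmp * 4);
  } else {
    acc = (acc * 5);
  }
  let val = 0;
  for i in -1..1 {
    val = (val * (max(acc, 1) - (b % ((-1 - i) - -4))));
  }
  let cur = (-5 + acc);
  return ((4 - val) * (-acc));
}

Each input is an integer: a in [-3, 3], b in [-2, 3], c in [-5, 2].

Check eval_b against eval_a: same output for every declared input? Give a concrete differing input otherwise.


On input a=-3, b=-2, c=1, eval_a returns 240 while eval_b returns 48.
verdict: not equivalent; witness: a=-3, b=-2, c=1


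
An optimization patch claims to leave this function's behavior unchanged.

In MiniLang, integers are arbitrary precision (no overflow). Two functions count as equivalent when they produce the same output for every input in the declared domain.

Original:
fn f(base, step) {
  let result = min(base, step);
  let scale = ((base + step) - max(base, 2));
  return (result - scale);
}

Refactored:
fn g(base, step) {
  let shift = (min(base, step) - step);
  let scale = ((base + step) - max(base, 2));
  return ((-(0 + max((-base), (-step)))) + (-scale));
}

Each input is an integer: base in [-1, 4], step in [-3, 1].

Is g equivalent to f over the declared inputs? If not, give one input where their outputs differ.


Differences: local variable names differ; also constant usage differs; also min/max/abs usage differs; also arithmetic usage differs — yet all 30 inputs agree.
verdict: equivalent


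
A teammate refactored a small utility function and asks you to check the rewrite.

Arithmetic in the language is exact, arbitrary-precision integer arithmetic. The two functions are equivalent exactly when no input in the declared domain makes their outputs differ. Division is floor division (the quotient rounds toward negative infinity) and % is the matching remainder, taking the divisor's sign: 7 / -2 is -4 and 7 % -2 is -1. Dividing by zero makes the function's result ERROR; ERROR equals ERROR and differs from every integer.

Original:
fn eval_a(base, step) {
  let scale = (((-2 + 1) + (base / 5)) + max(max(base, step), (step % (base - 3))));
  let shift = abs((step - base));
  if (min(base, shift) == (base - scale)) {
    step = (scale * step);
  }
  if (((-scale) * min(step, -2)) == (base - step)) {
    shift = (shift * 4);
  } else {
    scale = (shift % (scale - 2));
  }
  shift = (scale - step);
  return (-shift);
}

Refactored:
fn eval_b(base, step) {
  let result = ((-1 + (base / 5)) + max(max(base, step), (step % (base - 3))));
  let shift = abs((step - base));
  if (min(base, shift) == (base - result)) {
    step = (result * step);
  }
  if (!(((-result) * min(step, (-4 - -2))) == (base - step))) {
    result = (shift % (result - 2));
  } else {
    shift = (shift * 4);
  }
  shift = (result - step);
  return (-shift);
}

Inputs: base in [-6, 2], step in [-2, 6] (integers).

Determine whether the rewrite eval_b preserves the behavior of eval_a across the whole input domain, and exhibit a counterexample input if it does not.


Differences: local variable names differ, and arithmetic usage differs, and constant usage differs, and boolean connective usage differs — yet all 81 inputs agree.
verdict: equivalent


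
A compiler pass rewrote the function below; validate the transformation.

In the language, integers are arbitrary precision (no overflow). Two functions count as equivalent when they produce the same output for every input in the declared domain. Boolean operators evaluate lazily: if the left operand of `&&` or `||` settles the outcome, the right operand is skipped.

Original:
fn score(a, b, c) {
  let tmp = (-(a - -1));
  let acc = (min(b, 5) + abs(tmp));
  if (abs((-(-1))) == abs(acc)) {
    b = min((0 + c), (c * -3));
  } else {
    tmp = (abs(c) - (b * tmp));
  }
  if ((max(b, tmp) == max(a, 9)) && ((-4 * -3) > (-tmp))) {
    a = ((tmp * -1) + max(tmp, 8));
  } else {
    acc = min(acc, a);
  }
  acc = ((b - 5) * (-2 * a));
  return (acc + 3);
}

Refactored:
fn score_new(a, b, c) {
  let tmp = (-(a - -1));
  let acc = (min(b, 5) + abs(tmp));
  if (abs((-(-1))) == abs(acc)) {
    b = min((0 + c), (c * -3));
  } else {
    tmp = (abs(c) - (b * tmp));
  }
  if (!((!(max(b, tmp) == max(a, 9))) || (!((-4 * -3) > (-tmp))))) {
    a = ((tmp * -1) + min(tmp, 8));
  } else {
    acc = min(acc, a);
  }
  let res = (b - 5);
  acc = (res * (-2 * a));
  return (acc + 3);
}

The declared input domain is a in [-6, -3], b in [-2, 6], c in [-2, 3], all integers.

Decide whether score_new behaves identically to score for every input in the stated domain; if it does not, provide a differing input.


Evaluate both at a=-5, b=-2, c=-1.
score: tmp := 4 | acc := 2 | (abs((-(-1))) == abs(acc)): false | tmp := 9 | ((max(b, tmp) == max(a, 9)) && ((-4 * -3) > (-tmp))): true | a := 0 | acc := 0 | result 3
score_new: tmp := 4 | acc := 2 | (abs((-(-1))) == abs(acc)): false | tmp := 9 | (!((!(max(b, tmp) == max(a, 9))) || (!((-4 * -3) > (-tmp))))): true | a := -1 | res := -7 | acc := -14 | result -11
3 vs -11 — the two versions disagree here.
verdict: not equivalent; witness: a=-5, b=-2, c=-1


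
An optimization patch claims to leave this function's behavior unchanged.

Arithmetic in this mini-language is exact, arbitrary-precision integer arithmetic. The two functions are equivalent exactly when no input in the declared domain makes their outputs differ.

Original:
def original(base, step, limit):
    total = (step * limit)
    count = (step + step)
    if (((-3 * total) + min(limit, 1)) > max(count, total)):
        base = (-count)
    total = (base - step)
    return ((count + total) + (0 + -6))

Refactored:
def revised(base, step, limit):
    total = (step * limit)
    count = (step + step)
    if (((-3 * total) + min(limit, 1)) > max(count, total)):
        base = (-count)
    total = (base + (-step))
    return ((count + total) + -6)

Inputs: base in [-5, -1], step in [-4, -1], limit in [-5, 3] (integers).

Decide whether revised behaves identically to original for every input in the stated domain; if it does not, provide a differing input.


Equivalent — the differences include constant usage differs, arithmetic usage differs, yet no declared input distinguishes the two.
Tracing base=-1, step=-4, limit=1: original: total=-4, then count=-8, then (((-3 * total) + min(limit, 1)) > max(count, total)) is true, then base=8, then total=12, then returns -2 | revised: total=-4, then count=-8, then (((-3 * total) + min(limit, 1)) > max(count, total)) is true, then base=8, then total=12, then returns -2 — matching result -2.
Sweeping the whole domain (180 inputs) finds no disagreement.
verdict: equivalent


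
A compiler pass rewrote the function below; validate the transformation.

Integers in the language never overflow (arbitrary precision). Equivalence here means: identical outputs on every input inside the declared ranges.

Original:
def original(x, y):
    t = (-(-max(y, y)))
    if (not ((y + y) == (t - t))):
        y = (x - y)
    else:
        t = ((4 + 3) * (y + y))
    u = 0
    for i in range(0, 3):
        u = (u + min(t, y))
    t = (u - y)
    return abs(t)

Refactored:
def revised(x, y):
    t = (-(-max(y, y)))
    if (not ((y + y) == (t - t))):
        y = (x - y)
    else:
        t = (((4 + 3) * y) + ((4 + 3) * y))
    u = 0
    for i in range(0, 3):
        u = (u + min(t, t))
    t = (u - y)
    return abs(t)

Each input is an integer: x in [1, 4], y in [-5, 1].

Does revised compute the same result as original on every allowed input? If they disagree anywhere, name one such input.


Input x=1, y=1: 0 from original versus 3 from revised.
verdict: not equivalent; witness: x=1, y=1


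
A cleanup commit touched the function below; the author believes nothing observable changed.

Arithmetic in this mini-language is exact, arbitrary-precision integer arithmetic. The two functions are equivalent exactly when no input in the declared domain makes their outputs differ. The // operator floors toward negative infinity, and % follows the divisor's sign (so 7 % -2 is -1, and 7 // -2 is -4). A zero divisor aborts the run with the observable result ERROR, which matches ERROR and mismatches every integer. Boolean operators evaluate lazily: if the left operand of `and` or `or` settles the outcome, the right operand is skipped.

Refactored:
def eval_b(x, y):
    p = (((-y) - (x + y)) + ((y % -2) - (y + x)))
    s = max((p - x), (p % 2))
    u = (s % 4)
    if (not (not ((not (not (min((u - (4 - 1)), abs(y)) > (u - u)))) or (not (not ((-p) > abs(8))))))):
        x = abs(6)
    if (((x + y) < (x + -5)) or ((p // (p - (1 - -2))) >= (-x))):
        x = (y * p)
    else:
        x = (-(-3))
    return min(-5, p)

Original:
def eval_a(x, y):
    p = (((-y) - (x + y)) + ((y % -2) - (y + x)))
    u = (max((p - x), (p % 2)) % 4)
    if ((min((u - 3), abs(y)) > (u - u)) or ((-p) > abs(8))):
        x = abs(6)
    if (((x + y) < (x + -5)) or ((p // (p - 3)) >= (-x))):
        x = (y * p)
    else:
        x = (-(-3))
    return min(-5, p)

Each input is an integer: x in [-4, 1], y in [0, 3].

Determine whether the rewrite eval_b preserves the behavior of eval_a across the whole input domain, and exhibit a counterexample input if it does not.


The two versions differ — the changes include local variable names differ, and boolean connective usage differs, and constant usage differs, and statement counts differ, and arithmetic usage differs.
Spot check at x=-4, y=1 — eval_a: p becomes 4; next u becomes 0; next ((min((u - 3), abs(y)) > (u - u)) or ((-p) > abs(8))) evaluates to false; next (((x + y) < (x + -5)) or ((p // (p - 3)) >= (-x))) evaluates to true; next x becomes 4; next final value -5. eval_b: p becomes 4; next s becomes 8; next u becomes 0; next (not (not ((not (not (min((u - (4 - 1)), abs(y)) > (u - u)))) or (not (not ((-p) > abs(8))))))) evaluates to false; next (((x + y) < (x + -5)) or ((p // (p - (1 - -2))) >= (-x))) evaluates to true; next x becomes 4; next final value -5. Both give -5.
Across all 24 domain points the two functions coincide.
verdict: equivalent


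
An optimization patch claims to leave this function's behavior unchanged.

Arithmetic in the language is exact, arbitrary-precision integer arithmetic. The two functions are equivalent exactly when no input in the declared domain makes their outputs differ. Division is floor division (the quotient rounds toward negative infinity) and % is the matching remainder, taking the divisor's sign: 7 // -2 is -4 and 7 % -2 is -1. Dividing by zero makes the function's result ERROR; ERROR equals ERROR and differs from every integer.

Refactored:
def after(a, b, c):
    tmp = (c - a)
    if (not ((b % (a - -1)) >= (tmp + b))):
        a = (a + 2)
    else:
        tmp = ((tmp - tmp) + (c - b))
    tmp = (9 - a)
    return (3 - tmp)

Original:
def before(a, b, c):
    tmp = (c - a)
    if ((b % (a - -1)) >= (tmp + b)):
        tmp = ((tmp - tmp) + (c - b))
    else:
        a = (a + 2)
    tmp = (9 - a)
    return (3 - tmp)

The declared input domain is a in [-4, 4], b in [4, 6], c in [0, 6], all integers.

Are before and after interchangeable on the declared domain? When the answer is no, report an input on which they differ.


Equivalent — the differences include boolean connective usage differs, yet no declared input distinguishes the two.
Tracing a=-4, b=5, c=0: before: tmp := 4 | ((b % (a - -1)) >= (tmp + b)): false | a := -2 | tmp := 11 | result -8 | after: tmp := 4 | (not ((b % (a - -1)) >= (tmp + b))): true | a := -2 | tmp := 11 | result -8 — matching result -8.
An exhaustive pass over the 189 declared inputs shows identical outputs.
verdict: equivalent


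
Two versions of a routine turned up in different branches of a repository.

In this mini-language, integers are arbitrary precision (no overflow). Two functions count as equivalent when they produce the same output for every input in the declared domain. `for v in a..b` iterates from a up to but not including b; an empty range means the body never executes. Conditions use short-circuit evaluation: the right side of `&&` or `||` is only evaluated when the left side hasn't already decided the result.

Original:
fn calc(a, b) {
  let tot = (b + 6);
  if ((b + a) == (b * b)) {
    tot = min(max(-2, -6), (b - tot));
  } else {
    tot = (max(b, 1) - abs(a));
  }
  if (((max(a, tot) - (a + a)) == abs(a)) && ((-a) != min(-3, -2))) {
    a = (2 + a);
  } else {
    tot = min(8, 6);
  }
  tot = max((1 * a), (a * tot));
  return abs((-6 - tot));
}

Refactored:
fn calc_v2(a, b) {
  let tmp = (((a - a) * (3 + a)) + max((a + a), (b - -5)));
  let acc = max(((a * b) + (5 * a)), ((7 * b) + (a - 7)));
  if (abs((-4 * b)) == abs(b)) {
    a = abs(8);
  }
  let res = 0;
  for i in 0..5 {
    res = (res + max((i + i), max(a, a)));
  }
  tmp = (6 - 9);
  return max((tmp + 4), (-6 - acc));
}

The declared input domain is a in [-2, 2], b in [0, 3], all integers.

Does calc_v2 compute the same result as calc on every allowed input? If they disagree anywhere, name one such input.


Take a=-2, b=0.
calc: tot := 6 | ((b + a) == (b * b)): false | tot := -1 | (((max(a, tot) - (a + a)) == abs(a)) && ((-a) != min(-3, -2))): false | tot := 6 | tot := -2 | result 4
calc_v2: tmp := 5 | acc := -9 | (abs((-4 * b)) == abs(b)): true | a := 8 | res := 0 | iter i=0: | res := 8 | iter i=1: | res := 16 | iter i=2: | res := 24 | iter i=3: | res := 32 | iter i=4: | res := 40 | tmp := -3 | result 3
4 against 3: the behavior changed.
verdict: not equivalent; witness: a=-2, b=0


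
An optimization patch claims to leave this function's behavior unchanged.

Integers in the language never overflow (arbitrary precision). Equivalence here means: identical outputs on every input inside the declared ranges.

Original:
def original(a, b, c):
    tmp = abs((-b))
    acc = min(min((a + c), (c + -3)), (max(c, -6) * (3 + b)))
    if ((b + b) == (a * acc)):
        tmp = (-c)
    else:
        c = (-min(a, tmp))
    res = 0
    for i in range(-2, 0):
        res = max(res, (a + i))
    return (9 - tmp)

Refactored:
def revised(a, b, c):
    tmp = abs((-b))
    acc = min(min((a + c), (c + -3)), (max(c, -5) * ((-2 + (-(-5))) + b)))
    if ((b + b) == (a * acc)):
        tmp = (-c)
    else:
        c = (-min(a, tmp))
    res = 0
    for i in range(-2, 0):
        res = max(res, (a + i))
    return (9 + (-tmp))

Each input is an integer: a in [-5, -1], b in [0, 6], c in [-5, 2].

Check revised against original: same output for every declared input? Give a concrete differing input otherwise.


The suspicious edit (`-6` became `-5`) never changes the result for any input inside the declared domain.
Spot check at a=-4, b=5, c=0 — original: tmp = 5; acc = -4; ((b + b) == (a * acc)) -> false; c = 4; res = 0; [i=-2]; res = 0; [i=-1]; res = 0; return 4. revised: tmp = 5; acc = -4; ((b + b) == (a * acc)) -> false; c = 4; res = 0; [i=-2]; res = 0; [i=-1]; res = 0; return 4. Both give 4.
Checked all 280 inputs in the declared domain: the outputs agree on every one.
verdict: equivalent


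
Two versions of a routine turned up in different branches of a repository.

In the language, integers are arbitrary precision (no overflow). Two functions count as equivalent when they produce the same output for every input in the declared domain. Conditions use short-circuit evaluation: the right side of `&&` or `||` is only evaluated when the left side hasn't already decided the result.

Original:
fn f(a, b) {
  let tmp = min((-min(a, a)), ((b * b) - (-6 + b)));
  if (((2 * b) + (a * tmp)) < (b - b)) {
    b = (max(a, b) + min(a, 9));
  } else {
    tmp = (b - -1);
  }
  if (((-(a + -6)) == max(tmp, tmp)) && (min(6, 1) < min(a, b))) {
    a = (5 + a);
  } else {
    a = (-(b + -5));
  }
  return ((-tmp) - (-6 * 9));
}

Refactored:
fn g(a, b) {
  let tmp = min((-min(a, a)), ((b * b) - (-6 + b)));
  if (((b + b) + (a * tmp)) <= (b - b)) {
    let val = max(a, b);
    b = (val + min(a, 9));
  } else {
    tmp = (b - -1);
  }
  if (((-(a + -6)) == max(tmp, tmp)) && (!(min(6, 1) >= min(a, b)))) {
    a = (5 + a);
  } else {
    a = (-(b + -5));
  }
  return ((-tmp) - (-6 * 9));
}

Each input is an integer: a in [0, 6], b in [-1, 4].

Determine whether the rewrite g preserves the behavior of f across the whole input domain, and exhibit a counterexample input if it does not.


These are not equivalent — on a=0, b=0 the outputs split (53 vs 54).
f: tmp := 0 | (((2 * b) + (a * tmp)) < (b - b)): false | tmp := 1 | (((-(a + -6)) == max(tmp, tmp)) && (min(6, 1) < min(a, b))): false | a := 5 | result 53
g: tmp := 0 | (((b + b) + (a * tmp)) <= (b - b)): true | val := 0 | b := 0 | (((-(a + -6)) == max(tmp, tmp)) && (!(min(6, 1) >= min(a, b)))): false | a := 5 | result 54
verdict: not equivalent; witness: a=0, b=0
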